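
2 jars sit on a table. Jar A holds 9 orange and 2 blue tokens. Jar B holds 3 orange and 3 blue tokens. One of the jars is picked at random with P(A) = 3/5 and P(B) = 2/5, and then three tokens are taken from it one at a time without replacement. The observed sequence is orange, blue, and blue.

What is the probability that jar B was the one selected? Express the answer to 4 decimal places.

0.8462

For each hypothesis, P(data | H) works out to: P(data | jar A) = (9/11)(2/10)(1/9) = 1/55; P(data | jar B) = (3/6)(3/5)(2/4) = 3/20.
Multiplying each by its prior: 3/5 · 1/55 = 3/275, 2/5 · 3/20 = 3/50; with total 39/550.
Hence P(jar B | data) = (3/50) / (39/550) = 11/13.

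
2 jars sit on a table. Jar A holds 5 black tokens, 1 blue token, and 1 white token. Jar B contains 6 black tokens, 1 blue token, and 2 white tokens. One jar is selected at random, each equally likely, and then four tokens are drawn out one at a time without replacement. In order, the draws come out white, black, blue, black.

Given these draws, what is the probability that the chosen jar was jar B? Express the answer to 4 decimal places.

0.4545

The likelihood of the observed sequence under each hypothesis: P(data | jar A) = (1/7)(5/6)(1/5)(4/4) = 1/42; P(data | jar B) = (2/9)(6/8)(1/7)(5/6) = 5/252.
Multiplying each by its prior: 1/2 · 1/42 = 1/84, 1/2 · 5/252 = 5/504; summing to 11/504.
Hence P(jar B | data) = (5/504) / (11/504) = 5/11.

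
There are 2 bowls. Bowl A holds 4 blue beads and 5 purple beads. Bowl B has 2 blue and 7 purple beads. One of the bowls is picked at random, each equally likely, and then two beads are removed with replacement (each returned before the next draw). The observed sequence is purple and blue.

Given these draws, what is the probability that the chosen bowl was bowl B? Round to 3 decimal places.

0.412

The likelihood of the observed sequence under each hypothesis: P(data | bowl A) = (5/9)(4/9) = 20/81; P(data | bowl B) = (7/9)(2/9) = 14/81.
Multiplying each by its prior: 1/2 · 20/81 = 10/81, 1/2 · 14/81 = 7/81; these sum to 17/81.
So P(bowl B | data) = (7/81) / (17/81) = 7/17.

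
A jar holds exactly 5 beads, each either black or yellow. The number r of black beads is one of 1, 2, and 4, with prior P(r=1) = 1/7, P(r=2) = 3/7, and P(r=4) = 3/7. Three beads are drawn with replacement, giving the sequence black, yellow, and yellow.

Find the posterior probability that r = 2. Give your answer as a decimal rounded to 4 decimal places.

0.6585

The likelihood of the observed sequence under each hypothesis: P(data | r = 1) = (1/5)(4/5)(4/5) = 16/125; P(data | r = 2) = (2/5)(3/5)(3/5) = 18/125; P(data | r = 4) = (4/5)(1/5)(1/5) = 4/125.
Multiplying each by its prior: 1/7 · 16/125 = 16/875, 3/7 · 18/125 = 54/875, 3/7 · 4/125 = 12/875; these sum to 82/875.
By Bayes' rule, P(r = 2 | data) = (54/875) / (82/875) = 27/41.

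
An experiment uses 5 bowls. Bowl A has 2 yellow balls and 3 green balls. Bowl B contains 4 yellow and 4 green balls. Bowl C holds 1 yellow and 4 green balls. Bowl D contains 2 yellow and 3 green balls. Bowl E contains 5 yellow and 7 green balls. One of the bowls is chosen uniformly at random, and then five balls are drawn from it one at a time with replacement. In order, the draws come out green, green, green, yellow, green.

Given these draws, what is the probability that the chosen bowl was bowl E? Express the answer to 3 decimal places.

0.182

For each hypothesis, P(data | H) works out to: P(data | bowl A) = (3/5)(3/5)(3/5)(2/5)(3/5) = 0.05184; P(data | bowl B) = (4/8)(4/8)(4/8)(4/8)(4/8) = 0.03125; P(data | bowl C) = (4/5)(4/5)(4/5)(1/5)(4/5) = 0.08192; P(data | bowl D) = (3/5)(3/5)(3/5)(2/5)(3/5) = 0.05184; P(data | bowl E) = (7/12)(7/12)(7/12)(5/12)(7/12) = 0.048245.
Weighting by the prior gives 1/5 · 0.05184 = 0.010368, 1/5 · 0.03125 = 0.00625, 1/5 · 0.08192 = 0.016384, 1/5 · 0.05184 = 0.010368, 1/5 · 0.048245 = 0.0096491; these sum to 0.053019.
By Bayes' rule, P(bowl E | data) = (0.0096491) / (0.053019) = 0.18199.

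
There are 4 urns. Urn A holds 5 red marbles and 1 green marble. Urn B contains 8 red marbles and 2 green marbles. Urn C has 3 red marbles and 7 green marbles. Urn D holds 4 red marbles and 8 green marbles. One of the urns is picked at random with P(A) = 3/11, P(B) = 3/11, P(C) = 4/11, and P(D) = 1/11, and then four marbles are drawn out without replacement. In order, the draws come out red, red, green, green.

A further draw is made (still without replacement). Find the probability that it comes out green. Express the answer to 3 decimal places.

For each hypothesis, P(data | H) works out to: P(data | urn A) = (5/6)(4/5)(1/4)(0/3) = 0; P(data | urn B) = (8/10)(7/9)(2/8)(1/7) = 0.022222; P(data | urn C) = (3/10)(2/9)(7/8)(6/7) = 0.05; P(data | urn D) = (4/12)(3/11)(8/10)(7/9) = 0.056566.
The prior-weighted likelihoods are 3/11 · 0 = 0, 3/11 · 0.022222 = 0.0060606, 4/11 · 0.05 = 0.018182, 1/11 · 0.056566 = 0.0051423; these sum to 0.029385.
Normalising, the posterior is P(urn A | data) = 0, P(urn B | data) = 0.20625, P(urn C | data) = 0.61875, P(urn D | data) = 0.175.
So P(green next | data) = Σ P(green next | H) P(H | data) = (0)(0.20625) + (5/6)(0.61875) + (3/4)(0.175) = 0.64687.

0.647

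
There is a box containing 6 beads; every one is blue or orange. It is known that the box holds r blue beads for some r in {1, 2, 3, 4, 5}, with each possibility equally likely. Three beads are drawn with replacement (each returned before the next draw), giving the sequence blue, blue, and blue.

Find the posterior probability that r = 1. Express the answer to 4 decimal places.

The likelihood of the observed sequence under each hypothesis: P(data | r = 1) = (1/6)(1/6)(1/6) = 0.0046296; P(data | r = 2) = (2/6)(2/6)(2/6) = 0.037037; P(data | r = 3) = (3/6)(3/6)(3/6) = 0.125; P(data | r = 4) = (4/6)(4/6)(4/6) = 0.2963; P(data | r = 5) = (5/6)(5/6)(5/6) = 0.5787.
The prior-weighted likelihoods are 1/5 · 0.0046296 = 0.00092593, 1/5 · 0.037037 = 0.0074074, 1/5 · 0.125 = 0.025, 1/5 · 0.2963 = 0.059259, 1/5 · 0.5787 = 0.11574; with total 0.20833.
By Bayes' rule, P(r = 1 | data) = (0.00092593) / (0.20833) = 0.0044444.

0.0044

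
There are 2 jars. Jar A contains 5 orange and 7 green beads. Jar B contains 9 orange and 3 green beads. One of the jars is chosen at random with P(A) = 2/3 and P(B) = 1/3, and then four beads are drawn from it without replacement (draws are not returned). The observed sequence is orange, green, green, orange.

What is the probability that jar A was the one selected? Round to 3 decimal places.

0.795

For each hypothesis, P(data | H) works out to: P(data | jar A) = (5/12)(7/11)(6/10)(4/9) = 7/99; P(data | jar B) = (9/12)(3/11)(2/10)(8/9) = 2/55.
The prior-weighted likelihoods are 2/3 · 7/99 = 14/297, 1/3 · 2/55 = 2/165; summing to 8/135.
By Bayes' rule, P(jar A | data) = (14/297) / (8/135) = 35/44.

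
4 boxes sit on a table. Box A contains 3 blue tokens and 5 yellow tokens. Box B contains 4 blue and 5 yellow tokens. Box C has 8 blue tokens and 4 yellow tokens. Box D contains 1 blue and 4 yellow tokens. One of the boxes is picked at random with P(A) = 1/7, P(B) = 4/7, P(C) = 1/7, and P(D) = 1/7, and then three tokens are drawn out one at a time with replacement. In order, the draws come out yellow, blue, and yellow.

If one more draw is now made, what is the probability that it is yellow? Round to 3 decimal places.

Under each hypothesis, the probability of the observed sequence is: P(data | box A) = (5/8)(3/8)(5/8) = 0.14648; P(data | box B) = (5/9)(4/9)(5/9) = 0.13717; P(data | box C) = (4/12)(8/12)(4/12) = 0.074074; P(data | box D) = (4/5)(1/5)(4/5) = 0.128.
Multiplying each by its prior: 1/7 · 0.14648 = 0.020926, 4/7 · 0.13717 = 0.078385, 1/7 · 0.074074 = 0.010582, 1/7 · 0.128 = 0.018286; summing to 0.12818.
The posterior is then P(box A | data) = 0.16326, P(box B | data) = 0.61153, P(box C | data) = 0.082556, P(box D | data) = 0.14266.
The predictive probability is P(yellow next | data) = (5/8)(0.16326) + (5/9)(0.61153) + (1/3)(0.082556) + (4/5)(0.14266) = 0.58342.

0.583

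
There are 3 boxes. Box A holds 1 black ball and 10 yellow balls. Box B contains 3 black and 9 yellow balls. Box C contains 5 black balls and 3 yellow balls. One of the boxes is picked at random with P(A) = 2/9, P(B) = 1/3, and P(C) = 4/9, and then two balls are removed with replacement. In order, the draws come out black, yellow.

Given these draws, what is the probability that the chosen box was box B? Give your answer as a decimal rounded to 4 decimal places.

0.3378

Compute the likelihood of the observed sequence for each case: P(data | box A) = (1/11)(10/11) = 0.082645; P(data | box B) = (3/12)(9/12) = 0.1875; P(data | box C) = (5/8)(3/8) = 0.23438.
Multiplying each by its prior: 2/9 · 0.082645 = 0.018365, 1/3 · 0.1875 = 0.0625, 4/9 · 0.23438 = 0.10417; with total 0.18503.
Hence P(box B | data) = (0.0625) / (0.18503) = 0.33778.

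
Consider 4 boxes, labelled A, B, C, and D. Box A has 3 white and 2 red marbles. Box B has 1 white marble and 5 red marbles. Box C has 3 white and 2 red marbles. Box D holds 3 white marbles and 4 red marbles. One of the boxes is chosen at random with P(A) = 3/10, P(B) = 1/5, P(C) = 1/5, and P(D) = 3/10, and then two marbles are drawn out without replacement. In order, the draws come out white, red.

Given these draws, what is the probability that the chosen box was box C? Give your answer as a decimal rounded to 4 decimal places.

0.2230

Compute the likelihood of the observed sequence for each case: P(data | box A) = (3/5)(2/4) = 3/10; P(data | box B) = (1/6)(5/5) = 1/6; P(data | box C) = (3/5)(2/4) = 3/10; P(data | box D) = (3/7)(4/6) = 2/7.
Weighting by the prior gives 3/10 · 3/10 = 9/100, 1/5 · 1/6 = 1/30, 1/5 · 3/10 = 3/50, 3/10 · 2/7 = 3/35; with total 113/420.
So P(box C | data) = (3/50) / (113/420) = 126/565.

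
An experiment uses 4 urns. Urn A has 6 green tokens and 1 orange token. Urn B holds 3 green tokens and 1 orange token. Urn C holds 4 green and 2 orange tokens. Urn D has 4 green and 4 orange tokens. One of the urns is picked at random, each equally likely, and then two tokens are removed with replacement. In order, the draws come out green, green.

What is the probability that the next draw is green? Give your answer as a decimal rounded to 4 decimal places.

For each hypothesis, P(data | H) works out to: P(data | urn A) = (6/7)(6/7) = 0.73469; P(data | urn B) = (3/4)(3/4) = 0.5625; P(data | urn C) = (4/6)(4/6) = 0.44444; P(data | urn D) = (4/8)(4/8) = 0.25.
The prior-weighted likelihoods are 1/4 · 0.73469 = 0.18367, 1/4 · 0.5625 = 0.14062, 1/4 · 0.44444 = 0.11111, 1/4 · 0.25 = 0.0625; these sum to 0.49791.
The posterior is then P(urn A | data) = 0.36889, P(urn B | data) = 0.28243, P(urn C | data) = 0.22316, P(urn D | data) = 0.12552.
Averaging over the posterior, P(green next | data) = (6/7)(0.36889) + (3/4)(0.28243) + (2/3)(0.22316) + (1/2)(0.12552) = 0.73955.

0.7395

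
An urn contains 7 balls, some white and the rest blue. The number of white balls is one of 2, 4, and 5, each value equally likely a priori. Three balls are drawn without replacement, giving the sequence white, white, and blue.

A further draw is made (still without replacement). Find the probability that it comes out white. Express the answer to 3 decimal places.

For each hypothesis, P(data | H) works out to: P(data | r = 2) = (2/7)(1/6)(5/5) = 1/21; P(data | r = 4) = (4/7)(3/6)(3/5) = 6/35; P(data | r = 5) = (5/7)(4/6)(2/5) = 4/21.
Multiplying each by its prior: 1/3 · 1/21 = 1/63, 1/3 · 6/35 = 2/35, 1/3 · 4/21 = 4/63; with total 43/315.
Normalising, the posterior is P(r = 2 | data) = 5/43, P(r = 4 | data) = 18/43, P(r = 5 | data) = 20/43.
So P(white next | data) = Σ P(white next | H) P(H | data) = (0)(5/43) + (1/2)(18/43) + (3/4)(20/43) = 24/43.

0.558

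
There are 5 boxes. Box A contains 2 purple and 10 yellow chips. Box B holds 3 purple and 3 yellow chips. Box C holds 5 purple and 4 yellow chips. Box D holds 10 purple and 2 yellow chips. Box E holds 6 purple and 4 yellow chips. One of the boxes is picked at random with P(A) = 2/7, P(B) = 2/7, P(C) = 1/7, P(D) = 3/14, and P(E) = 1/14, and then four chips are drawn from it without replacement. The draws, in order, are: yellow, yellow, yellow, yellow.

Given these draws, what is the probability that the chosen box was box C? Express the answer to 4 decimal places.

0.0092

For each hypothesis, P(data | H) works out to: P(data | box A) = (10/12)(9/11)(8/10)(7/9) = 0.42424; P(data | box B) = (3/6)(2/5)(1/4)(0/3) = 0; P(data | box C) = (4/9)(3/8)(2/7)(1/6) = 0.0079365; P(data | box D) = (2/12)(1/11)(0/10) = 0; P(data | box E) = (4/10)(3/9)(2/8)(1/7) = 0.0047619.
The prior-weighted likelihoods are 2/7 · 0.42424 = 0.12121, 2/7 · 0 = 0, 1/7 · 0.0079365 = 0.0011338, 3/14 · 0 = 0, 1/14 · 0.0047619 = 0.00034014; with total 0.12269.
By Bayes' rule, P(box C | data) = (0.0011338) / (0.12269) = 0.0092414.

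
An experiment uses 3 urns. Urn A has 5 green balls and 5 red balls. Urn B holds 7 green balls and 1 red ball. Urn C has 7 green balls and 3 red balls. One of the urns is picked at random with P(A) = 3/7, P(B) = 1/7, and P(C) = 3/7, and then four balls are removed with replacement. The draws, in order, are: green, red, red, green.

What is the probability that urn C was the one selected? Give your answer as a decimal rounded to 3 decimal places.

0.399

Under each hypothesis, the probability of the observed sequence is: P(data | urn A) = (5/10)(5/10)(5/10)(5/10) = 0.0625; P(data | urn B) = (7/8)(1/8)(1/8)(7/8) = 0.011963; P(data | urn C) = (7/10)(3/10)(3/10)(7/10) = 0.0441.
Weighting by the prior gives 3/7 · 0.0625 = 0.026786, 1/7 · 0.011963 = 0.001709, 3/7 · 0.0441 = 0.0189; with total 0.047395.
Hence P(urn C | data) = (0.0189) / (0.047395) = 0.39878.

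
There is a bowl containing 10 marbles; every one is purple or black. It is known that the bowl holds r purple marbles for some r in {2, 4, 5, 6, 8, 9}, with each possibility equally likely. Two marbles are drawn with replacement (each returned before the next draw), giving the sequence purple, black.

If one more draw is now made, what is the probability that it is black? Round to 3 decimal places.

0.468

For each hypothesis, P(data | H) works out to: P(data | r = 2) = (2/10)(8/10) = 4/25; P(data | r = 4) = (4/10)(6/10) = 6/25; P(data | r = 5) = (5/10)(5/10) = 1/4; P(data | r = 6) = (6/10)(4/10) = 6/25; P(data | r = 8) = (8/10)(2/10) = 4/25; P(data | r = 9) = (9/10)(1/10) = 9/100.
The prior-weighted likelihoods are 1/6 · 4/25 = 2/75, 1/6 · 6/25 = 1/25, 1/6 · 1/4 = 1/24, 1/6 · 6/25 = 1/25, 1/6 · 4/25 = 2/75, 1/6 · 9/100 = 3/200; these sum to 19/100.
Dividing through by the total gives posterior P(r = 2 | data) = 8/57, P(r = 4 | data) = 4/19, P(r = 5 | data) = 25/114, P(r = 6 | data) = 4/19, P(r = 8 | data) = 8/57, P(r = 9 | data) = 3/38.
The predictive probability is P(black next | data) = (4/5)(8/57) + (3/5)(4/19) + (1/2)(25/114) + (2/5)(4/19) + (1/5)(8/57) + (1/10)(3/38) = 89/190.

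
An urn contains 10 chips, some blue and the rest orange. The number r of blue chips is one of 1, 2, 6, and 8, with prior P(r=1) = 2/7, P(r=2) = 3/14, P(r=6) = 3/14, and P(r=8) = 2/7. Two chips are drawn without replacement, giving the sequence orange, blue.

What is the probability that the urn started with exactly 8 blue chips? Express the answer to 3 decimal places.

0.291

Under each hypothesis, the probability of the observed sequence is: P(data | r = 1) = (9/10)(1/9) = 1/10; P(data | r = 2) = (8/10)(2/9) = 8/45; P(data | r = 6) = (4/10)(6/9) = 4/15; P(data | r = 8) = (2/10)(8/9) = 8/45.
Weighting by the prior gives 2/7 · 1/10 = 1/35, 3/14 · 8/45 = 4/105, 3/14 · 4/15 = 2/35, 2/7 · 8/45 = 16/315; with total 11/63.
Therefore the posterior P(r = 8 | data) = (16/315) / (11/63) = 16/55.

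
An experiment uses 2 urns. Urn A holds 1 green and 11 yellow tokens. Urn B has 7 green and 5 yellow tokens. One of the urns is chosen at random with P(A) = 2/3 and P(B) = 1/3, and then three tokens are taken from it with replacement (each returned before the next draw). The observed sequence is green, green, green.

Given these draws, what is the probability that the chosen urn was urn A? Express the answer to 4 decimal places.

0.0058

For each hypothesis, P(data | H) works out to: P(data | urn A) = (1/12)(1/12)(1/12) = 0.0005787; P(data | urn B) = (7/12)(7/12)(7/12) = 0.1985.
Weighting by the prior gives 2/3 · 0.0005787 = 0.0003858, 1/3 · 0.1985 = 0.066165; these sum to 0.066551.
By Bayes' rule, P(urn A | data) = (0.0003858) / (0.066551) = 0.0057971.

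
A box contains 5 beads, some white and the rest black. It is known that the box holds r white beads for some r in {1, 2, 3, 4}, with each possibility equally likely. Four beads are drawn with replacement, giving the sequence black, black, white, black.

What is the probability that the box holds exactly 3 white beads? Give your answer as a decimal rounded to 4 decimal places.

0.1644

The likelihood of the observed sequence under each hypothesis: P(data | r = 1) = (4/5)(4/5)(1/5)(4/5) = 0.1024; P(data | r = 2) = (3/5)(3/5)(2/5)(3/5) = 0.0864; P(data | r = 3) = (2/5)(2/5)(3/5)(2/5) = 0.0384; P(data | r = 4) = (1/5)(1/5)(4/5)(1/5) = 0.0064.
Weighting by the prior gives 1/4 · 0.1024 = 0.0256, 1/4 · 0.0864 = 0.0216, 1/4 · 0.0384 = 0.0096, 1/4 · 0.0064 = 0.0016; these sum to 0.0584.
Therefore the posterior P(r = 3 | data) = (0.0096) / (0.0584) = 0.16438.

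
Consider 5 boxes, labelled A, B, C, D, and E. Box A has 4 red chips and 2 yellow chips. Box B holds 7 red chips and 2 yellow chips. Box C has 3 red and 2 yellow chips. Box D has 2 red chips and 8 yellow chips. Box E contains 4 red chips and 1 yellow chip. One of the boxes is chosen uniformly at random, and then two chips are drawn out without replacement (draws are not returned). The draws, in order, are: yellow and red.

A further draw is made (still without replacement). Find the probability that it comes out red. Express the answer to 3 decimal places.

0.693

For each hypothesis, P(data | H) works out to: P(data | box A) = (2/6)(4/5) = 4/15; P(data | box B) = (2/9)(7/8) = 7/36; P(data | box C) = (2/5)(3/4) = 3/10; P(data | box D) = (8/10)(2/9) = 8/45; P(data | box E) = (1/5)(4/4) = 1/5.
The prior-weighted likelihoods are 1/5 · 4/15 = 4/75, 1/5 · 7/36 = 7/180, 1/5 · 3/10 = 3/50, 1/5 · 8/45 = 8/225, 1/5 · 1/5 = 1/25; summing to 41/180.
Normalising, the posterior is P(box A | data) = 48/205, P(box B | data) = 7/41, P(box C | data) = 54/205, P(box D | data) = 32/205, P(box E | data) = 36/205.
Averaging over the posterior, P(red next | data) = (3/4)(48/205) + (6/7)(7/41) + (2/3)(54/205) + (1/8)(32/205) + (1)(36/205) = 142/205.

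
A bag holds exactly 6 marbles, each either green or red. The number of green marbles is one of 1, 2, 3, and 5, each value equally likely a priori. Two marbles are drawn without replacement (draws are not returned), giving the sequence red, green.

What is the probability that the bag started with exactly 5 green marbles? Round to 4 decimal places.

For each hypothesis, P(data | H) works out to: P(data | r = 1) = (5/6)(1/5) = 1/6; P(data | r = 2) = (4/6)(2/5) = 4/15; P(data | r = 3) = (3/6)(3/5) = 3/10; P(data | r = 5) = (1/6)(5/5) = 1/6.
The prior-weighted likelihoods are 1/4 · 1/6 = 1/24, 1/4 · 4/15 = 1/15, 1/4 · 3/10 = 3/40, 1/4 · 1/6 = 1/24; summing to 9/40.
By Bayes' rule, P(r = 5 | data) = (1/24) / (9/40) = 5/27.

0.1852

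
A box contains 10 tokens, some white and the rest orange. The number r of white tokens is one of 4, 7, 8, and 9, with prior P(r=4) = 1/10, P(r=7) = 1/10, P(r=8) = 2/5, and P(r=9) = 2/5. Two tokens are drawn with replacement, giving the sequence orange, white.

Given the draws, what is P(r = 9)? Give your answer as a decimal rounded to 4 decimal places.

The likelihood of the observed sequence under each hypothesis: P(data | r = 4) = (6/10)(4/10) = 6/25; P(data | r = 7) = (3/10)(7/10) = 21/100; P(data | r = 8) = (2/10)(8/10) = 4/25; P(data | r = 9) = (1/10)(9/10) = 9/100.
Weighting by the prior gives 1/10 · 6/25 = 3/125, 1/10 · 21/100 = 21/1000, 2/5 · 4/25 = 8/125, 2/5 · 9/100 = 9/250; with total 29/200.
Therefore the posterior P(r = 9 | data) = (9/250) / (29/200) = 36/145.

0.2483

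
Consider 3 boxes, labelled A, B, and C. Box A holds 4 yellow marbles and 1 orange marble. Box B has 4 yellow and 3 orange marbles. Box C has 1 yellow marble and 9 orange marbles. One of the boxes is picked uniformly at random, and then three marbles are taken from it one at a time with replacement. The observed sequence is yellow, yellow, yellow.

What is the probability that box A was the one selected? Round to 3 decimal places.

0.732

The likelihood of the observed sequence under each hypothesis: P(data | box A) = (4/5)(4/5)(4/5) = 0.512; P(data | box B) = (4/7)(4/7)(4/7) = 0.18659; P(data | box C) = (1/10)(1/10)(1/10) = 0.001.
Multiplying each by its prior: 1/3 · 0.512 = 0.17067, 1/3 · 0.18659 = 0.062196, 1/3 · 0.001 = 0.00033333; with total 0.2332.
Therefore the posterior P(box A | data) = (0.17067) / (0.2332) = 0.73186.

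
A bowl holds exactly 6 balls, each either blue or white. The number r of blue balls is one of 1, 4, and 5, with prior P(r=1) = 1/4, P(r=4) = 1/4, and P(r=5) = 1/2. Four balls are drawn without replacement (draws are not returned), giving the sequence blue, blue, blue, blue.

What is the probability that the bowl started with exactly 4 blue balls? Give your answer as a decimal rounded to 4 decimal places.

0.0909

Compute the likelihood of the observed sequence for each case: P(data | r = 1) = (1/6)(0/5) = 0; P(data | r = 4) = (4/6)(3/5)(2/4)(1/3) = 1/15; P(data | r = 5) = (5/6)(4/5)(3/4)(2/3) = 1/3.
Weighting by the prior gives 1/4 · 0 = 0, 1/4 · 1/15 = 1/60, 1/2 · 1/3 = 1/6; with total 11/60.
So P(r = 4 | data) = (1/60) / (11/60) = 1/11.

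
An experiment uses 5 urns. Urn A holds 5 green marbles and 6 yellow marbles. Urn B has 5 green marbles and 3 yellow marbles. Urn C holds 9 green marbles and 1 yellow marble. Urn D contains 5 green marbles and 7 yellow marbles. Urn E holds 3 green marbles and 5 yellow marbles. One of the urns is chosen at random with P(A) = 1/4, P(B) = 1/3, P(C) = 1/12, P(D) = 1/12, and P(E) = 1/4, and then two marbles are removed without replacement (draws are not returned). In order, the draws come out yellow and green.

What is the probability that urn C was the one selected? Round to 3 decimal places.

For each hypothesis, P(data | H) works out to: P(data | urn A) = (6/11)(5/10) = 0.27273; P(data | urn B) = (3/8)(5/7) = 0.26786; P(data | urn C) = (1/10)(9/9) = 0.1; P(data | urn D) = (7/12)(5/11) = 0.26515; P(data | urn E) = (5/8)(3/7) = 0.26786.
Multiplying each by its prior: 1/4 · 0.27273 = 0.068182, 1/3 · 0.26786 = 0.089286, 1/12 · 0.1 = 0.0083333, 1/12 · 0.26515 = 0.022096, 1/4 · 0.26786 = 0.066964; these sum to 0.25486.
So P(urn C | data) = (0.0083333) / (0.25486) = 0.032698.

0.033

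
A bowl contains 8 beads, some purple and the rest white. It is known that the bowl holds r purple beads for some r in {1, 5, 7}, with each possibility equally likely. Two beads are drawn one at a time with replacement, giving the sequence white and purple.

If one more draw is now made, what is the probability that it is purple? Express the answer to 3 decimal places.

0.565

Compute the likelihood of the observed sequence for each case: P(data | r = 1) = (7/8)(1/8) = 7/64; P(data | r = 5) = (3/8)(5/8) = 15/64; P(data | r = 7) = (1/8)(7/8) = 7/64.
Weighting by the prior gives 1/3 · 7/64 = 7/192, 1/3 · 15/64 = 5/64, 1/3 · 7/64 = 7/192; these sum to 29/192.
The posterior is then P(r = 1 | data) = 7/29, P(r = 5 | data) = 15/29, P(r = 7 | data) = 7/29.
Averaging over the posterior, P(purple next | data) = (1/8)(7/29) + (5/8)(15/29) + (7/8)(7/29) = 131/232.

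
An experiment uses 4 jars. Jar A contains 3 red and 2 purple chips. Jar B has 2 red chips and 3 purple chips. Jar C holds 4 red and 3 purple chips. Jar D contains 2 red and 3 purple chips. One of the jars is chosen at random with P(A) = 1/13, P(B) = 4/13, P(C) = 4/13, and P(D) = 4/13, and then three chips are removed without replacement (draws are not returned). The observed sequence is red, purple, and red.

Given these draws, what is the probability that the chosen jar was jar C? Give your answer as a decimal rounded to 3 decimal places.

0.407

Under each hypothesis, the probability of the observed sequence is: P(data | jar A) = (3/5)(2/4)(2/3) = 1/5; P(data | jar B) = (2/5)(3/4)(1/3) = 1/10; P(data | jar C) = (4/7)(3/6)(3/5) = 6/35; P(data | jar D) = (2/5)(3/4)(1/3) = 1/10.
Multiplying each by its prior: 1/13 · 1/5 = 1/65, 4/13 · 1/10 = 2/65, 4/13 · 6/35 = 24/455, 4/13 · 1/10 = 2/65; these sum to 59/455.
By Bayes' rule, P(jar C | data) = (24/455) / (59/455) = 24/59.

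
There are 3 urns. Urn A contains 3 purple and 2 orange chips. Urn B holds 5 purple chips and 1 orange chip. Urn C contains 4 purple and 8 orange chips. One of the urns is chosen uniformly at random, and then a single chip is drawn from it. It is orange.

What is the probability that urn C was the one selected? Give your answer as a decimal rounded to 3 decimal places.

0.541

For each hypothesis, P(data | H) works out to: P(data | urn A) = (2/5) = 2/5; P(data | urn B) = (1/6) = 1/6; P(data | urn C) = (8/12) = 2/3.
The prior-weighted likelihoods are 1/3 · 2/5 = 2/15, 1/3 · 1/6 = 1/18, 1/3 · 2/3 = 2/9; summing to 37/90.
So P(urn C | data) = (2/9) / (37/90) = 20/37.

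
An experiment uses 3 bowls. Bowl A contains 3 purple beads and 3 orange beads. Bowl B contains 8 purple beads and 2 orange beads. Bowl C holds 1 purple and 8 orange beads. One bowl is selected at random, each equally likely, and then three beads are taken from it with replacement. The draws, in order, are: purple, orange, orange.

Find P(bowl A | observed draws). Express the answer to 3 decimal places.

0.511

Compute the likelihood of the observed sequence for each case: P(data | bowl A) = (3/6)(3/6)(3/6) = 0.125; P(data | bowl B) = (8/10)(2/10)(2/10) = 0.032; P(data | bowl C) = (1/9)(8/9)(8/9) = 0.087791.
The prior-weighted likelihoods are 1/3 · 0.125 = 0.041667, 1/3 · 0.032 = 0.010667, 1/3 · 0.087791 = 0.029264; these sum to 0.081597.
Therefore the posterior P(bowl A | data) = (0.041667) / (0.081597) = 0.51064.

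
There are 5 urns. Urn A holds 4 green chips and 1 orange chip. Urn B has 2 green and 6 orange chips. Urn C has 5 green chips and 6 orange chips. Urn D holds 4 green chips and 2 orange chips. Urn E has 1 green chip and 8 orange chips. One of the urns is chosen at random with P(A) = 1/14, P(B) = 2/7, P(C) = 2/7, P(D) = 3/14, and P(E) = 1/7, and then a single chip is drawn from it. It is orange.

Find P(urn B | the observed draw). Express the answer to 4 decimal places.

0.3677

The likelihood of this draw under each hypothesis: P(data | urn A) = (1/5) = 1/5; P(data | urn B) = (6/8) = 3/4; P(data | urn C) = (6/11) = 6/11; P(data | urn D) = (2/6) = 1/3; P(data | urn E) = (8/9) = 8/9.
Multiplying each by its prior: 1/14 · 1/5 = 1/70, 2/7 · 3/4 = 3/14, 2/7 · 6/11 = 12/77, 3/14 · 1/3 = 1/14, 1/7 · 8/9 = 8/63; these sum to 577/990.
Therefore the posterior P(urn B | data) = (3/14) / (577/990) = 1485/4039.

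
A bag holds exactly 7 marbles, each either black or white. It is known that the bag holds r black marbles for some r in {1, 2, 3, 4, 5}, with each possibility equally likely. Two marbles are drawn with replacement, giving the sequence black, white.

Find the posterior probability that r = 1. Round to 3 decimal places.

0.120

Under each hypothesis, the probability of the observed sequence is: P(data | r = 1) = (1/7)(6/7) = 6/49; P(data | r = 2) = (2/7)(5/7) = 10/49; P(data | r = 3) = (3/7)(4/7) = 12/49; P(data | r = 4) = (4/7)(3/7) = 12/49; P(data | r = 5) = (5/7)(2/7) = 10/49.
Weighting by the prior gives 1/5 · 6/49 = 6/245, 1/5 · 10/49 = 2/49, 1/5 · 12/49 = 12/245, 1/5 · 12/49 = 12/245, 1/5 · 10/49 = 2/49; with total 10/49.
By Bayes' rule, P(r = 1 | data) = (6/245) / (10/49) = 3/25.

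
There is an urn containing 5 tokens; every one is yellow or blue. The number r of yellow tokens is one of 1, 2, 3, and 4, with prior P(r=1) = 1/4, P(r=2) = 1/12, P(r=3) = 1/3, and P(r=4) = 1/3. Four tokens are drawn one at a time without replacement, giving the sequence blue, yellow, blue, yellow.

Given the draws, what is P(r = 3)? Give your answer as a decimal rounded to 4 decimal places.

The likelihood of the observed sequence under each hypothesis: P(data | r = 1) = (4/5)(1/4)(3/3)(0/2) = 0; P(data | r = 2) = (3/5)(2/4)(2/3)(1/2) = 1/10; P(data | r = 3) = (2/5)(3/4)(1/3)(2/2) = 1/10; P(data | r = 4) = (1/5)(4/4)(0/3) = 0.
Weighting by the prior gives 1/4 · 0 = 0, 1/12 · 1/10 = 1/120, 1/3 · 1/10 = 1/30, 1/3 · 0 = 0; summing to 1/24.
So P(r = 3 | data) = (1/30) / (1/24) = 4/5.

0.8000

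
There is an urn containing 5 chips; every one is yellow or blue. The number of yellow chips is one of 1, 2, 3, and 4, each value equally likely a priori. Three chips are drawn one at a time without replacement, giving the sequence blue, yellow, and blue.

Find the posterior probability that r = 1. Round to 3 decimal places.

Under each hypothesis, the probability of the observed sequence is: P(data | r = 1) = (4/5)(1/4)(3/3) = 1/5; P(data | r = 2) = (3/5)(2/4)(2/3) = 1/5; P(data | r = 3) = (2/5)(3/4)(1/3) = 1/10; P(data | r = 4) = (1/5)(4/4)(0/3) = 0.
Weighting by the prior gives 1/4 · 1/5 = 1/20, 1/4 · 1/5 = 1/20, 1/4 · 1/10 = 1/40, 1/4 · 0 = 0; with total 1/8.
Hence P(r = 1 | data) = (1/20) / (1/8) = 2/5.

0.400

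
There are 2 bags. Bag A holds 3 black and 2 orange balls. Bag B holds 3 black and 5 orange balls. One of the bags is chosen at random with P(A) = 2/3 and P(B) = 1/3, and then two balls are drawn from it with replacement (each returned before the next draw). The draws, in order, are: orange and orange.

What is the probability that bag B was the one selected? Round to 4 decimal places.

0.5497

The likelihood of the observed sequence under each hypothesis: P(data | bag A) = (2/5)(2/5) = 0.16; P(data | bag B) = (5/8)(5/8) = 0.39062.
Weighting by the prior gives 2/3 · 0.16 = 0.10667, 1/3 · 0.39062 = 0.13021; with total 0.23688.
Hence P(bag B | data) = (0.13021) / (0.23688) = 0.54969.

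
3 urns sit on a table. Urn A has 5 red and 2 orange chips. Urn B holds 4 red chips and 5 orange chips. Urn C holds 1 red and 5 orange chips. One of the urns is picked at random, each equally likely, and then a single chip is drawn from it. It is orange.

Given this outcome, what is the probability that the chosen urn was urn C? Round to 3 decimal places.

The likelihood of this draw under each hypothesis: P(data | urn A) = (2/7) = 2/7; P(data | urn B) = (5/9) = 5/9; P(data | urn C) = (5/6) = 5/6.
Weighting by the prior gives 1/3 · 2/7 = 2/21, 1/3 · 5/9 = 5/27, 1/3 · 5/6 = 5/18; summing to 211/378.
By Bayes' rule, P(urn C | data) = (5/18) / (211/378) = 105/211.

0.498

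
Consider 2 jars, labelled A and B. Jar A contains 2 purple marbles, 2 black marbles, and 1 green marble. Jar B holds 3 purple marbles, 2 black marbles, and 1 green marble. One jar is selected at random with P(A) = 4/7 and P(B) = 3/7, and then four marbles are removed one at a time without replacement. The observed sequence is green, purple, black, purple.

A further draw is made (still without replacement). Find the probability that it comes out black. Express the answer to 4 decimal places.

The likelihood of the observed sequence under each hypothesis: P(data | jar A) = (1/5)(2/4)(2/3)(1/2) = 1/30; P(data | jar B) = (1/6)(3/5)(2/4)(2/3) = 1/30.
Weighting by the prior gives 4/7 · 1/30 = 2/105, 3/7 · 1/30 = 1/70; with total 1/30.
Normalising, the posterior is P(jar A | data) = 4/7, P(jar B | data) = 3/7.
The predictive probability is P(black next | data) = (1)(4/7) + (1/2)(3/7) = 11/14.

0.7857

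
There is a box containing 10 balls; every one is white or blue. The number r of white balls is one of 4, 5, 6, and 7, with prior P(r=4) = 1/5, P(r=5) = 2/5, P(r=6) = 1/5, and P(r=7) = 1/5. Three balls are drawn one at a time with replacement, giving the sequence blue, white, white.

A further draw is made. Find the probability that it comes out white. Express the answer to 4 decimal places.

0.5537

Under each hypothesis, the probability of the observed sequence is: P(data | r = 4) = (6/10)(4/10)(4/10) = 0.096; P(data | r = 5) = (5/10)(5/10)(5/10) = 0.125; P(data | r = 6) = (4/10)(6/10)(6/10) = 0.144; P(data | r = 7) = (3/10)(7/10)(7/10) = 0.147.
Multiplying each by its prior: 1/5 · 0.096 = 0.0192, 2/5 · 0.125 = 0.05, 1/5 · 0.144 = 0.0288, 1/5 · 0.147 = 0.0294; these sum to 0.1274.
The posterior is then P(r = 4 | data) = 0.15071, P(r = 5 | data) = 0.39246, P(r = 6 | data) = 0.22606, P(r = 7 | data) = 0.23077.
Averaging over the posterior, P(white next | data) = (2/5)(0.15071) + (1/2)(0.39246) + (3/5)(0.22606) + (7/10)(0.23077) = 0.55369.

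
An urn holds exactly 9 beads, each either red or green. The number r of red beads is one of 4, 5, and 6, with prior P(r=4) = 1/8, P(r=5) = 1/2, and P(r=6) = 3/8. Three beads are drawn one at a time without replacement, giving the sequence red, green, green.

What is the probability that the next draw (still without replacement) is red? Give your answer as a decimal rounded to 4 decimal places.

0.6776

Compute the likelihood of the observed sequence for each case: P(data | r = 4) = (4/9)(5/8)(4/7) = 0.15873; P(data | r = 5) = (5/9)(4/8)(3/7) = 0.11905; P(data | r = 6) = (6/9)(3/8)(2/7) = 0.071429.
Weighting by the prior gives 1/8 · 0.15873 = 0.019841, 1/2 · 0.11905 = 0.059524, 3/8 · 0.071429 = 0.026786; these sum to 0.10615.
The posterior is then P(r = 4 | data) = 0.18692, P(r = 5 | data) = 0.56075, P(r = 6 | data) = 0.25234.
Averaging over the posterior, P(red next | data) = (1/2)(0.18692) + (2/3)(0.56075) + (5/6)(0.25234) = 0.67757.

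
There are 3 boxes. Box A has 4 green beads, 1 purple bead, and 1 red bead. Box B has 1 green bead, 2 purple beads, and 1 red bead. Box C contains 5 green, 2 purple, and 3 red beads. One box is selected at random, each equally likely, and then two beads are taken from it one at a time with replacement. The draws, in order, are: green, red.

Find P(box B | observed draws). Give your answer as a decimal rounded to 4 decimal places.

Compute the likelihood of the observed sequence for each case: P(data | box A) = (4/6)(1/6) = 0.11111; P(data | box B) = (1/4)(1/4) = 0.0625; P(data | box C) = (5/10)(3/10) = 0.15.
The prior-weighted likelihoods are 1/3 · 0.11111 = 0.037037, 1/3 · 0.0625 = 0.020833, 1/3 · 0.15 = 0.05; these sum to 0.10787.
Therefore the posterior P(box B | data) = (0.020833) / (0.10787) = 0.19313.

0.1931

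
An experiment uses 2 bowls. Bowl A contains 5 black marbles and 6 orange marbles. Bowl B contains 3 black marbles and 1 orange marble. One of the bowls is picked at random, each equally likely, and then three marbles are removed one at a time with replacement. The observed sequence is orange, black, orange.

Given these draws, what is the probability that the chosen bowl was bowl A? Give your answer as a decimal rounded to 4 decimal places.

For each hypothesis, P(data | H) works out to: P(data | bowl A) = (6/11)(5/11)(6/11) = 0.13524; P(data | bowl B) = (1/4)(3/4)(1/4) = 0.046875.
Weighting by the prior gives 1/2 · 0.13524 = 0.067618, 1/2 · 0.046875 = 0.023438; with total 0.091056.
By Bayes' rule, P(bowl A | data) = (0.067618) / (0.091056) = 0.7426.

0.7426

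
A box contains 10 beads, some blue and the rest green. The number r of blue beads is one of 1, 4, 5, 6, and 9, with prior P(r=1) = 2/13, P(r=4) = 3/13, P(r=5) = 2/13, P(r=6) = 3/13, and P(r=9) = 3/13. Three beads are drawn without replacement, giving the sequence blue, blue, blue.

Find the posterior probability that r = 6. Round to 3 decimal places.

Under each hypothesis, the probability of the observed sequence is: P(data | r = 1) = (1/10)(0/9) = 0; P(data | r = 4) = (4/10)(3/9)(2/8) = 1/30; P(data | r = 5) = (5/10)(4/9)(3/8) = 1/12; P(data | r = 6) = (6/10)(5/9)(4/8) = 1/6; P(data | r = 9) = (9/10)(8/9)(7/8) = 7/10.
Weighting by the prior gives 2/13 · 0 = 0, 3/13 · 1/30 = 1/130, 2/13 · 1/12 = 1/78, 3/13 · 1/6 = 1/26, 3/13 · 7/10 = 21/130; these sum to 43/195.
By Bayes' rule, P(r = 6 | data) = (1/26) / (43/195) = 15/86.

0.174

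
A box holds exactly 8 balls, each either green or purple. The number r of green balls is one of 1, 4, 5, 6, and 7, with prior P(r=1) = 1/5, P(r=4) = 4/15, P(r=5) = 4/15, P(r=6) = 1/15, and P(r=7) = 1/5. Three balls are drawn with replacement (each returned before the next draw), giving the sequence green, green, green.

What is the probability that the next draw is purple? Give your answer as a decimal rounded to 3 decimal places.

The likelihood of the observed sequence under each hypothesis: P(data | r = 1) = (1/8)(1/8)(1/8) = 0.0019531; P(data | r = 4) = (4/8)(4/8)(4/8) = 0.125; P(data | r = 5) = (5/8)(5/8)(5/8) = 0.24414; P(data | r = 6) = (6/8)(6/8)(6/8) = 0.42188; P(data | r = 7) = (7/8)(7/8)(7/8) = 0.66992.
The prior-weighted likelihoods are 1/5 · 0.0019531 = 0.00039063, 4/15 · 0.125 = 0.033333, 4/15 · 0.24414 = 0.065104, 1/15 · 0.42188 = 0.028125, 1/5 · 0.66992 = 0.13398; these sum to 0.26094.
Dividing through by the total gives posterior P(r = 1 | data) = 0.001497, P(r = 4 | data) = 0.12774, P(r = 5 | data) = 0.2495, P(r = 6 | data) = 0.10778, P(r = 7 | data) = 0.51347.
So P(purple next | data) = Σ P(purple next | H) P(H | data) = (7/8)(0.001497) + (1/2)(0.12774) + (3/8)(0.2495) + (1/4)(0.10778) + (1/8)(0.51347) = 0.24988.

0.250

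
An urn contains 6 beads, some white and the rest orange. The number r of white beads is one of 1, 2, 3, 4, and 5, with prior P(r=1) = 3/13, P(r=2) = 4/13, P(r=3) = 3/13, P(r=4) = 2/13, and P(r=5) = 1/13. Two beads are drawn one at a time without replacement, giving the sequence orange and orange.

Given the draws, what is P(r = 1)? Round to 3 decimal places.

0.462

For each hypothesis, P(data | H) works out to: P(data | r = 1) = (5/6)(4/5) = 2/3; P(data | r = 2) = (4/6)(3/5) = 2/5; P(data | r = 3) = (3/6)(2/5) = 1/5; P(data | r = 4) = (2/6)(1/5) = 1/15; P(data | r = 5) = (1/6)(0/5) = 0.
Multiplying each by its prior: 3/13 · 2/3 = 2/13, 4/13 · 2/5 = 8/65, 3/13 · 1/5 = 3/65, 2/13 · 1/15 = 2/195, 1/13 · 0 = 0; these sum to 1/3.
Therefore the posterior P(r = 1 | data) = (2/13) / (1/3) = 6/13.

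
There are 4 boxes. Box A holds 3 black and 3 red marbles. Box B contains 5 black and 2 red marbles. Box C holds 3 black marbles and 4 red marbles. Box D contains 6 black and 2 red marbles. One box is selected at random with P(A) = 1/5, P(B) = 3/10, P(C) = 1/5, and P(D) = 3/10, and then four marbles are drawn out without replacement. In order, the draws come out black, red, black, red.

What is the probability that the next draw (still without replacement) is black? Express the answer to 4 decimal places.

0.6552

Compute the likelihood of the observed sequence for each case: P(data | box A) = (3/6)(3/5)(2/4)(2/3) = 0.1; P(data | box B) = (5/7)(2/6)(4/5)(1/4) = 0.047619; P(data | box C) = (3/7)(4/6)(2/5)(3/4) = 0.085714; P(data | box D) = (6/8)(2/7)(5/6)(1/5) = 0.035714.
Multiplying each by its prior: 1/5 · 0.1 = 0.02, 3/10 · 0.047619 = 0.014286, 1/5 · 0.085714 = 0.017143, 3/10 · 0.035714 = 0.010714; with total 0.062143.
The posterior is then P(box A | data) = 0.32184, P(box B | data) = 0.22989, P(box C | data) = 0.27586, P(box D | data) = 0.17241.
Averaging over the posterior, P(black next | data) = (1/2)(0.32184) + (1)(0.22989) + (1/3)(0.27586) + (1)(0.17241) = 0.65517.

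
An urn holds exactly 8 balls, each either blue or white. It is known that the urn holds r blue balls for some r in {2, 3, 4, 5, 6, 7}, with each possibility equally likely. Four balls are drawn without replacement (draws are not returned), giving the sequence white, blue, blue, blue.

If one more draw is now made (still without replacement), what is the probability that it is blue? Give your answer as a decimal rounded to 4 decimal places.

0.6667

Compute the likelihood of the observed sequence for each case: P(data | r = 2) = (6/8)(2/7)(1/6)(0/5) = 0; P(data | r = 3) = (5/8)(3/7)(2/6)(1/5) = 1/56; P(data | r = 4) = (4/8)(4/7)(3/6)(2/5) = 2/35; P(data | r = 5) = (3/8)(5/7)(4/6)(3/5) = 3/28; P(data | r = 6) = (2/8)(6/7)(5/6)(4/5) = 1/7; P(data | r = 7) = (1/8)(7/7)(6/6)(5/5) = 1/8.
Weighting by the prior gives 1/6 · 0 = 0, 1/6 · 1/56 = 1/336, 1/6 · 2/35 = 1/105, 1/6 · 3/28 = 1/56, 1/6 · 1/7 = 1/42, 1/6 · 1/8 = 1/48; these sum to 3/40.
Dividing through by the total gives posterior P(r = 2 | data) = 0, P(r = 3 | data) = 5/126, P(r = 4 | data) = 8/63, P(r = 5 | data) = 5/21, P(r = 6 | data) = 20/63, P(r = 7 | data) = 5/18.
So P(blue next | data) = Σ P(blue next | H) P(H | data) = (0)(5/126) + (1/4)(8/63) + (1/2)(5/21) + (3/4)(20/63) + (1)(5/18) = 2/3.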